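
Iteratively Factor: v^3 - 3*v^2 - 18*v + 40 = (v - 5)*(v^2 + 2*v - 8) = (v - 5)*(v + 4)*(v - 2)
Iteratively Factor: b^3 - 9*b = (b + 3)*(b^2 - 3*b) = (b - 3)*(b + 3)*(b)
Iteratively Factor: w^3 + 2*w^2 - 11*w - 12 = (w + 1)*(w^2 + w - 12) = (w - 3)*(w + 1)*(w + 4)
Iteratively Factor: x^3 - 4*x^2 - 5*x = (x - 5)*(x^2 + x) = x*(x - 5)*(x + 1)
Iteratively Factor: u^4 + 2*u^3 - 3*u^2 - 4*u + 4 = (u - 1)*(u^3 + 3*u^2 - 4) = (u - 1)^2*(u^2 + 4*u + 4) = (u - 1)^2*(u + 2)*(u + 2)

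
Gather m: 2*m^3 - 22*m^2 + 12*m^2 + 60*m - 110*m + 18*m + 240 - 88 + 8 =2*m^3 - 10*m^2 - 32*m + 160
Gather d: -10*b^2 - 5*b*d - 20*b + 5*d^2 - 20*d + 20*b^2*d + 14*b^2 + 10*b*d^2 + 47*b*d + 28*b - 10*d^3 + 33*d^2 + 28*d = 4*b^2 + 8*b - 10*d^3 + d^2*(10*b + 38) + d*(20*b^2 + 42*b + 8)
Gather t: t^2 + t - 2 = t^2 + t - 2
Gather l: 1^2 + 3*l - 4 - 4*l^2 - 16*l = -4*l^2 - 13*l - 3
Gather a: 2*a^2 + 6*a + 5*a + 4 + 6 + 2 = 2*a^2 + 11*a + 12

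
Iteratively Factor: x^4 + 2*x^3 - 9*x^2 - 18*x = (x - 3)*(x^3 + 5*x^2 + 6*x) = (x - 3)*(x + 3)*(x^2 + 2*x) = (x - 3)*(x + 2)*(x + 3)*(x)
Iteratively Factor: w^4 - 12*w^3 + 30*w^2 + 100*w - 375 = (w - 5)*(w^3 - 7*w^2 - 5*w + 75) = (w - 5)*(w + 3)*(w^2 - 10*w + 25) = (w - 5)^2*(w + 3)*(w - 5)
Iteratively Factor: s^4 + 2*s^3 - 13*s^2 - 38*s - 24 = (s + 2)*(s^3 - 13*s - 12) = (s + 2)*(s + 3)*(s^2 - 3*s - 4) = (s + 1)*(s + 2)*(s + 3)*(s - 4)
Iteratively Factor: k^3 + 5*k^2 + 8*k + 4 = (k + 1)*(k^2 + 4*k + 4) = (k + 1)*(k + 2)*(k + 2)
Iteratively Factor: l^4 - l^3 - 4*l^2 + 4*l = (l + 2)*(l^3 - 3*l^2 + 2*l) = l*(l + 2)*(l^2 - 3*l + 2) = l*(l - 1)*(l + 2)*(l - 2)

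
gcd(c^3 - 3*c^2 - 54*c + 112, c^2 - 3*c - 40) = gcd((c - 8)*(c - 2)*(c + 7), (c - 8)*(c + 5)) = c - 8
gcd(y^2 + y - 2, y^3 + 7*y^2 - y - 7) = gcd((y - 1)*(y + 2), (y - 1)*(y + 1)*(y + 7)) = y - 1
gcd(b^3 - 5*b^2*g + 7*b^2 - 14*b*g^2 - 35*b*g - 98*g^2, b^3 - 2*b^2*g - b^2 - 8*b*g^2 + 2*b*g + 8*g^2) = b + 2*g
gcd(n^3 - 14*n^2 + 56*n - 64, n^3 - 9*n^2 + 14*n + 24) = n - 4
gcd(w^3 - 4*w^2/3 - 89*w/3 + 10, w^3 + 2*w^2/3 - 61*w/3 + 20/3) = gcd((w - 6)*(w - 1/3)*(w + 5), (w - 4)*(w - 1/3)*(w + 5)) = w^2 + 14*w/3 - 5/3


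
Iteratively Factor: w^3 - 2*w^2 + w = (w)*(w^2 - 2*w + 1) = w*(w - 1)*(w - 1)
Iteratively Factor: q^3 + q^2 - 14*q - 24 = (q + 2)*(q^2 - q - 12) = (q - 4)*(q + 2)*(q + 3)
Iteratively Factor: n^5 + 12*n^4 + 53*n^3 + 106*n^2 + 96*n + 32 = (n + 2)*(n^4 + 10*n^3 + 33*n^2 + 40*n + 16) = (n + 1)*(n + 2)*(n^3 + 9*n^2 + 24*n + 16) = (n + 1)^2*(n + 2)*(n^2 + 8*n + 16) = (n + 1)^2*(n + 2)*(n + 4)*(n + 4)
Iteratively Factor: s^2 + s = (s + 1)*(s)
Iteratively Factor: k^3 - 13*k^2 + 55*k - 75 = (k - 5)*(k^2 - 8*k + 15) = (k - 5)*(k - 3)*(k - 5)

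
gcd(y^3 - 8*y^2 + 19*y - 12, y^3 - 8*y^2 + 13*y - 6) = y - 1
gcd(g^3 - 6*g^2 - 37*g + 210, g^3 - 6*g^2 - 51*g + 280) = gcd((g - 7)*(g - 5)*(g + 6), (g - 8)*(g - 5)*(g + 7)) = g - 5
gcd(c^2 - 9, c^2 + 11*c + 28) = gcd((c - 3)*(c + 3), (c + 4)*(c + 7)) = 1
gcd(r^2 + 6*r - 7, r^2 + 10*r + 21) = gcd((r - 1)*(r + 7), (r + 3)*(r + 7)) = r + 7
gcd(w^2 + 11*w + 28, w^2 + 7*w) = w + 7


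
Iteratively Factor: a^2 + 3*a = (a)*(a + 3)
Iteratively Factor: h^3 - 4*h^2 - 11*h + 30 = (h + 3)*(h^2 - 7*h + 10) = (h - 2)*(h + 3)*(h - 5)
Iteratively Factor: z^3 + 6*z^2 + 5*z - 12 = (z + 3)*(z^2 + 3*z - 4) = (z - 1)*(z + 3)*(z + 4)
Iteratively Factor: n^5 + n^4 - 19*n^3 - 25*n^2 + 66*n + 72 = (n - 4)*(n^4 + 5*n^3 + n^2 - 21*n - 18) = (n - 4)*(n + 3)*(n^3 + 2*n^2 - 5*n - 6) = (n - 4)*(n - 2)*(n + 3)*(n^2 + 4*n + 3) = (n - 4)*(n - 2)*(n + 3)^2*(n + 1)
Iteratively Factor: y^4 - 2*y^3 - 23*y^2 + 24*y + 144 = (y - 4)*(y^3 + 2*y^2 - 15*y - 36) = (y - 4)^2*(y^2 + 6*y + 9) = (y - 4)^2*(y + 3)*(y + 3)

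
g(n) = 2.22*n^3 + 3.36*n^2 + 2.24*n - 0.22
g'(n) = 6.66*n^2 + 6.72*n + 2.24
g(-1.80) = -6.31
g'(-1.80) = 11.72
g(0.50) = 2.02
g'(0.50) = 7.26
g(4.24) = 238.90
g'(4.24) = 150.46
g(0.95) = 6.84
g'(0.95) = 14.63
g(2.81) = 81.86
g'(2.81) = 73.71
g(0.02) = -0.17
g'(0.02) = 2.38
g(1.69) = 23.88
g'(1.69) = 32.62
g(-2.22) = -12.92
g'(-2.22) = 20.14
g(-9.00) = -1366.60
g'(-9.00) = 481.22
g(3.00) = 96.68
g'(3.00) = 82.34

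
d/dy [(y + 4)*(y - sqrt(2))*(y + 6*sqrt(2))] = 3*y^2 + 8*y + 10*sqrt(2)*y - 12 + 20*sqrt(2)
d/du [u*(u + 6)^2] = 3*(u + 2)*(u + 6)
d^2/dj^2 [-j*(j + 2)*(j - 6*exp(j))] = 6*j^2*exp(j) + 36*j*exp(j) - 6*j + 36*exp(j) - 4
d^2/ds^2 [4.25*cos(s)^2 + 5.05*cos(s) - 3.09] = -5.05*cos(s) - 8.5*cos(2*s)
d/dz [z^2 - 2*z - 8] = 2*z - 2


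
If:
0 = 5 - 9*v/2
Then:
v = 10/9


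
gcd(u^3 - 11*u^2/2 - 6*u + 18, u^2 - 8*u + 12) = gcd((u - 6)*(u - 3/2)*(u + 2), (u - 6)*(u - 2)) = u - 6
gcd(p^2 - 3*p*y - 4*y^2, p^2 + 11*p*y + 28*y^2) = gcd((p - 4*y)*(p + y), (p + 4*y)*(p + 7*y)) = 1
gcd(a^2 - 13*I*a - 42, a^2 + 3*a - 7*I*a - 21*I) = a - 7*I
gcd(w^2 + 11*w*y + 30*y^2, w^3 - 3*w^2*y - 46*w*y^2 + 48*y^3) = w + 6*y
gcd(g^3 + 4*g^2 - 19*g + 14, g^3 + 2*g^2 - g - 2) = g - 1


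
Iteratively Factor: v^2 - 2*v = (v - 2)*(v)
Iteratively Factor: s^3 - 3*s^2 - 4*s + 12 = (s - 2)*(s^2 - s - 6) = (s - 3)*(s - 2)*(s + 2)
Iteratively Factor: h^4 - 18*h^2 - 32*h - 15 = (h + 1)*(h^3 - h^2 - 17*h - 15) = (h + 1)*(h + 3)*(h^2 - 4*h - 5) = (h - 5)*(h + 1)*(h + 3)*(h + 1)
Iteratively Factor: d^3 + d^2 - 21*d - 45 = (d - 5)*(d^2 + 6*d + 9) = (d - 5)*(d + 3)*(d + 3)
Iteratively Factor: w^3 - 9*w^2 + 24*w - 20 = (w - 2)*(w^2 - 7*w + 10) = (w - 5)*(w - 2)*(w - 2)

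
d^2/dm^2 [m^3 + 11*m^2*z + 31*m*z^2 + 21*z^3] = 6*m + 22*z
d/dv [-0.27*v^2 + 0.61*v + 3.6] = 0.61 - 0.54*v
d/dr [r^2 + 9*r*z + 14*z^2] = 2*r + 9*z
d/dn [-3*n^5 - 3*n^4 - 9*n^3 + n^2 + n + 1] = -15*n^4 - 12*n^3 - 27*n^2 + 2*n + 1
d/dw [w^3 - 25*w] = 3*w^2 - 25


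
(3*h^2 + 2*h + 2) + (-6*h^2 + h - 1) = -3*h^2 + 3*h + 1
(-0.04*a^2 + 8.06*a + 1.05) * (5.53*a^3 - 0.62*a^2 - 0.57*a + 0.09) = -0.2212*a^5 + 44.5966*a^4 + 0.8321*a^3 - 5.2488*a^2 + 0.1269*a + 0.0945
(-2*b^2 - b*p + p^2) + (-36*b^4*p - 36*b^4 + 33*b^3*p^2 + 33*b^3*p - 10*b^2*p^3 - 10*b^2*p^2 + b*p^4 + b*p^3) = -36*b^4*p - 36*b^4 + 33*b^3*p^2 + 33*b^3*p - 10*b^2*p^3 - 10*b^2*p^2 - 2*b^2 + b*p^4 + b*p^3 - b*p + p^2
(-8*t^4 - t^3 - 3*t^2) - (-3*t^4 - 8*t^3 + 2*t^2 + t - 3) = -5*t^4 + 7*t^3 - 5*t^2 - t + 3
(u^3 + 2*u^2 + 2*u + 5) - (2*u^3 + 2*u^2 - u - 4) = -u^3 + 3*u + 9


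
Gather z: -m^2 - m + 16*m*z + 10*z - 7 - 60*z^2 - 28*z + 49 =-m^2 - m - 60*z^2 + z*(16*m - 18) + 42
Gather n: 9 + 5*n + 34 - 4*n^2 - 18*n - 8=-4*n^2 - 13*n + 35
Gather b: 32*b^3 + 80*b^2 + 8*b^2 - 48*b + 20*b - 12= 32*b^3 + 88*b^2 - 28*b - 12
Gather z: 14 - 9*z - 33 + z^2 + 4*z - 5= z^2 - 5*z - 24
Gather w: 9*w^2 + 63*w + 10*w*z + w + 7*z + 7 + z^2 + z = 9*w^2 + w*(10*z + 64) + z^2 + 8*z + 7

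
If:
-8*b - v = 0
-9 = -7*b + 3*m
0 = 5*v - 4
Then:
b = -1/10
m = -97/30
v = 4/5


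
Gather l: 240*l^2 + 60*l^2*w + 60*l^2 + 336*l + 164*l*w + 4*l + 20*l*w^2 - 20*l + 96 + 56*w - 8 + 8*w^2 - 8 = l^2*(60*w + 300) + l*(20*w^2 + 164*w + 320) + 8*w^2 + 56*w + 80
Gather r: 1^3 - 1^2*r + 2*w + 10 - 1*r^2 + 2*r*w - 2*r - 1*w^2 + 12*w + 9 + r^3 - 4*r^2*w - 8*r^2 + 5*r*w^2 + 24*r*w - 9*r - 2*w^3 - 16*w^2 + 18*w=r^3 + r^2*(-4*w - 9) + r*(5*w^2 + 26*w - 12) - 2*w^3 - 17*w^2 + 32*w + 20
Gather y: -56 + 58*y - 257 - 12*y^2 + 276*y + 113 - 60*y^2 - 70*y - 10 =-72*y^2 + 264*y - 210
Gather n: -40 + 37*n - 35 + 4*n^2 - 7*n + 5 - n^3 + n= -n^3 + 4*n^2 + 31*n - 70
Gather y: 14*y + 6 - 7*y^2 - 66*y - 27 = -7*y^2 - 52*y - 21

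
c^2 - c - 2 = (c - 2)*(c + 1)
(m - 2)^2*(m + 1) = m^3 - 3*m^2 + 4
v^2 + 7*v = v*(v + 7)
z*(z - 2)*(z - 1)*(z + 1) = z^4 - 2*z^3 - z^2 + 2*z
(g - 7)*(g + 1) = g^2 - 6*g - 7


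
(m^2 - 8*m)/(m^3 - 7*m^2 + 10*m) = (m - 8)/(m^2 - 7*m + 10)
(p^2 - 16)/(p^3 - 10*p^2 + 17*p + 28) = (p + 4)/(p^2 - 6*p - 7)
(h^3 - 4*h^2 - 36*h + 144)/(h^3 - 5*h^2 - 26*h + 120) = (h + 6)/(h + 5)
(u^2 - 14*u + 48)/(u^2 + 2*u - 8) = (u^2 - 14*u + 48)/(u^2 + 2*u - 8)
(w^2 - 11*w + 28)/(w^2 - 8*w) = (w^2 - 11*w + 28)/(w*(w - 8))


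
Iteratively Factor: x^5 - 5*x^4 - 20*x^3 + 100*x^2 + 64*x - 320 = (x - 4)*(x^4 - x^3 - 24*x^2 + 4*x + 80) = (x - 4)*(x - 2)*(x^3 + x^2 - 22*x - 40) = (x - 4)*(x - 2)*(x + 4)*(x^2 - 3*x - 10) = (x - 5)*(x - 4)*(x - 2)*(x + 4)*(x + 2)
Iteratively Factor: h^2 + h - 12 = (h + 4)*(h - 3)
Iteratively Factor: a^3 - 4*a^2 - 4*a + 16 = (a + 2)*(a^2 - 6*a + 8) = (a - 2)*(a + 2)*(a - 4)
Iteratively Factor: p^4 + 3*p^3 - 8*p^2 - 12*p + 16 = (p - 1)*(p^3 + 4*p^2 - 4*p - 16) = (p - 2)*(p - 1)*(p^2 + 6*p + 8) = (p - 2)*(p - 1)*(p + 2)*(p + 4)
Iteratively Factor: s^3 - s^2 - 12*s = (s - 4)*(s^2 + 3*s) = (s - 4)*(s + 3)*(s)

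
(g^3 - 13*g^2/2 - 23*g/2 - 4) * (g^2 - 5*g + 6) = g^5 - 23*g^4/2 + 27*g^3 + 29*g^2/2 - 49*g - 24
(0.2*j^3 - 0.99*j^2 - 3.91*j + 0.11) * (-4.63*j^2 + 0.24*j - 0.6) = -0.926*j^5 + 4.6317*j^4 + 17.7457*j^3 - 0.8537*j^2 + 2.3724*j - 0.066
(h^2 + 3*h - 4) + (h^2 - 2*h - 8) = 2*h^2 + h - 12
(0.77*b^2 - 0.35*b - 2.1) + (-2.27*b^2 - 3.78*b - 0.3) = -1.5*b^2 - 4.13*b - 2.4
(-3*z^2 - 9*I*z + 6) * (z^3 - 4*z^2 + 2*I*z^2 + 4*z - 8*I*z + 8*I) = -3*z^5 + 12*z^4 - 15*I*z^4 + 12*z^3 + 60*I*z^3 - 96*z^2 - 48*I*z^2 + 96*z - 48*I*z + 48*I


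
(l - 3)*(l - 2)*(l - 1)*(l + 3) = l^4 - 3*l^3 - 7*l^2 + 27*l - 18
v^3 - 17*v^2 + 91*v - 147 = (v - 7)^2*(v - 3)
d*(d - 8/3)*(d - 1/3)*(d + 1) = d^4 - 2*d^3 - 19*d^2/9 + 8*d/9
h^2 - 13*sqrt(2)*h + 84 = (h - 7*sqrt(2))*(h - 6*sqrt(2))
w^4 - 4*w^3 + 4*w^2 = w^2*(w - 2)^2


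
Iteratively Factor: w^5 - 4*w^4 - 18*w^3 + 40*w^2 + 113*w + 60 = (w - 5)*(w^4 + w^3 - 13*w^2 - 25*w - 12) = (w - 5)*(w - 4)*(w^3 + 5*w^2 + 7*w + 3) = (w - 5)*(w - 4)*(w + 3)*(w^2 + 2*w + 1) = (w - 5)*(w - 4)*(w + 1)*(w + 3)*(w + 1)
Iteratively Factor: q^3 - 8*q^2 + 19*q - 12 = (q - 4)*(q^2 - 4*q + 3) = (q - 4)*(q - 1)*(q - 3)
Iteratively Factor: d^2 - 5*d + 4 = (d - 1)*(d - 4)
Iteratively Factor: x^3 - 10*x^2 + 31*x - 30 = (x - 2)*(x^2 - 8*x + 15) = (x - 5)*(x - 2)*(x - 3)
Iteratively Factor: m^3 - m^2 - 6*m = (m + 2)*(m^2 - 3*m) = m*(m + 2)*(m - 3)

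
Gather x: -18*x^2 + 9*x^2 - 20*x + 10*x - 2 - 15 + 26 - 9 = -9*x^2 - 10*x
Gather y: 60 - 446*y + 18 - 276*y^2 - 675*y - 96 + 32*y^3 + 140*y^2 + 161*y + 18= 32*y^3 - 136*y^2 - 960*y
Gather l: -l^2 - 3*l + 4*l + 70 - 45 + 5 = -l^2 + l + 30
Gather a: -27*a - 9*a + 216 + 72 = 288 - 36*a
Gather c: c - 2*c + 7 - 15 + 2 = -c - 6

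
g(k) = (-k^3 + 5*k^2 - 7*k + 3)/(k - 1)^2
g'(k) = (-3*k^2 + 10*k - 7)/(k - 1)^2 - 2*(-k^3 + 5*k^2 - 7*k + 3)/(k - 1)^3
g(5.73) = -2.73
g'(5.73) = -1.00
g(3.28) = -0.28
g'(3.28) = -1.00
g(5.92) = -2.92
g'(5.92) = -1.00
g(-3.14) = 6.14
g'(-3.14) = -1.00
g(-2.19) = 5.19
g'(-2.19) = -1.00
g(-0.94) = 3.94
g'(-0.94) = -1.00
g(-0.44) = 3.44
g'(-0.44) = -1.00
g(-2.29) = 5.29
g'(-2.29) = -1.00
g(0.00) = 3.00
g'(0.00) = -1.00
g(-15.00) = 18.00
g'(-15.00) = -1.00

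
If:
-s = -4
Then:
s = 4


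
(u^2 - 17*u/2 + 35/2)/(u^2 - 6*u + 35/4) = 2*(u - 5)/(2*u - 5)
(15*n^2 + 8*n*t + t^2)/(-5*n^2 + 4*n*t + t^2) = (3*n + t)/(-n + t)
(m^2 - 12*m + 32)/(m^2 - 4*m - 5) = (-m^2 + 12*m - 32)/(-m^2 + 4*m + 5)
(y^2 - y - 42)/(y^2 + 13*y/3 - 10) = 3*(y - 7)/(3*y - 5)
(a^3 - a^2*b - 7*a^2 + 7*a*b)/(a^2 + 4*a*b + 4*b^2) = a*(a^2 - a*b - 7*a + 7*b)/(a^2 + 4*a*b + 4*b^2)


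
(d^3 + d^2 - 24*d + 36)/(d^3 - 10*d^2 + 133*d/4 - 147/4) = 4*(d^2 + 4*d - 12)/(4*d^2 - 28*d + 49)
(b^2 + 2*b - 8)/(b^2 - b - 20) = (b - 2)/(b - 5)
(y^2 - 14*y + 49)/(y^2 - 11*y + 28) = (y - 7)/(y - 4)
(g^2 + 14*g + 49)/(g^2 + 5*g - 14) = (g + 7)/(g - 2)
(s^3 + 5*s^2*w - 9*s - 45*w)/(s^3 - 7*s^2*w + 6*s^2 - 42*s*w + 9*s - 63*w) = (s^2 + 5*s*w - 3*s - 15*w)/(s^2 - 7*s*w + 3*s - 21*w)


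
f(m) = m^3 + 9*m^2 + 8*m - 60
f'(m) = 3*m^2 + 18*m + 8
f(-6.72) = -10.80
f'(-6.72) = 22.52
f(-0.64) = -61.70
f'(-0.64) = -2.29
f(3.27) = 97.36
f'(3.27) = 98.94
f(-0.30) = -61.62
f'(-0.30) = 2.87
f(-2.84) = -33.04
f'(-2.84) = -18.92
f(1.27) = -33.28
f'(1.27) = 35.70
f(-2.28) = -43.31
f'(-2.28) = -17.44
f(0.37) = -55.76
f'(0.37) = 15.07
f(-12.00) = -588.00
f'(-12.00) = 224.00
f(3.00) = 72.00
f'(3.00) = 89.00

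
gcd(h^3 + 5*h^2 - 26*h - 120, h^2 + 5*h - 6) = h + 6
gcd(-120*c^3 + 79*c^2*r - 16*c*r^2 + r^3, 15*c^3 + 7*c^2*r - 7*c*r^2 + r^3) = 15*c^2 - 8*c*r + r^2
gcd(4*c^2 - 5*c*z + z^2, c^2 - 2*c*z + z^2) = -c + z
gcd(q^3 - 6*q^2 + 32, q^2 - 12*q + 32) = q - 4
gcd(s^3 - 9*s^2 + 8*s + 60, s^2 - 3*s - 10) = s^2 - 3*s - 10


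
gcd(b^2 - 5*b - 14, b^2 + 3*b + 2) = b + 2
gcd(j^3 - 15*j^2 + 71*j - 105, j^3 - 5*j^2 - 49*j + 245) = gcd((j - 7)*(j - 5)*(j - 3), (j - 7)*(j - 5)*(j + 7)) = j^2 - 12*j + 35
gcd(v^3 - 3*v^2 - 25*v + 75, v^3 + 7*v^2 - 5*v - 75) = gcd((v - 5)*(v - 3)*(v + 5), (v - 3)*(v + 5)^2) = v^2 + 2*v - 15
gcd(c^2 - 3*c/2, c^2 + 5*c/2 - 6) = c - 3/2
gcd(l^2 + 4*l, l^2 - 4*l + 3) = 1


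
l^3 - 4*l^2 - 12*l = l*(l - 6)*(l + 2)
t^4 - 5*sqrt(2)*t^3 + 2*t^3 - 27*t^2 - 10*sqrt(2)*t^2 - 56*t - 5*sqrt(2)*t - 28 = (t + 1)^2*(t - 7*sqrt(2))*(t + 2*sqrt(2))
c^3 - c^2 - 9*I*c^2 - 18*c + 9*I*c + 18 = (c - 1)*(c - 6*I)*(c - 3*I)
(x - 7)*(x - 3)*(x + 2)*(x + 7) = x^4 - x^3 - 55*x^2 + 49*x + 294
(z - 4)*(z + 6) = z^2 + 2*z - 24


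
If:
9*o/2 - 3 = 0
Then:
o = 2/3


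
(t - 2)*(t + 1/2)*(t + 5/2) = t^3 + t^2 - 19*t/4 - 5/2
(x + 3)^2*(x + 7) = x^3 + 13*x^2 + 51*x + 63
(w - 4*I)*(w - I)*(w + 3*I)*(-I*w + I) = -I*w^4 - 2*w^3 + I*w^3 + 2*w^2 - 11*I*w^2 - 12*w + 11*I*w + 12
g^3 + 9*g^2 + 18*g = g*(g + 3)*(g + 6)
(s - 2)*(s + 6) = s^2 + 4*s - 12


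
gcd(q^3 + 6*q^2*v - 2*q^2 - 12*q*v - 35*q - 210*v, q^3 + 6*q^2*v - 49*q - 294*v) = q^2 + 6*q*v - 7*q - 42*v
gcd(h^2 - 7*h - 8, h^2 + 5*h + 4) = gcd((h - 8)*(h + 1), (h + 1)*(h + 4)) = h + 1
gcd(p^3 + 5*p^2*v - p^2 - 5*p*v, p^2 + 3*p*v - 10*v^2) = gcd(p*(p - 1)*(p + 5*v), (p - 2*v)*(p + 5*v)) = p + 5*v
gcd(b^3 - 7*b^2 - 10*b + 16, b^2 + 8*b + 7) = 1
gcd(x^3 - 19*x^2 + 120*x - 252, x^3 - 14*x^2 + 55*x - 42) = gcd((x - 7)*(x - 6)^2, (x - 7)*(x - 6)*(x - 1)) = x^2 - 13*x + 42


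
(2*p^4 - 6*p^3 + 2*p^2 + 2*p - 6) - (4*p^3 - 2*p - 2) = 2*p^4 - 10*p^3 + 2*p^2 + 4*p - 4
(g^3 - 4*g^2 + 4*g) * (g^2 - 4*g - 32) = g^5 - 8*g^4 - 12*g^3 + 112*g^2 - 128*g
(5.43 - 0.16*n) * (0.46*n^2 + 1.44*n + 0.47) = -0.0736*n^3 + 2.2674*n^2 + 7.744*n + 2.5521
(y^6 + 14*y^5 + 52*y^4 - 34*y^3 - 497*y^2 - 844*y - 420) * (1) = y^6 + 14*y^5 + 52*y^4 - 34*y^3 - 497*y^2 - 844*y - 420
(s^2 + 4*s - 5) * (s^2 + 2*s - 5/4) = s^4 + 6*s^3 + 7*s^2/4 - 15*s + 25/4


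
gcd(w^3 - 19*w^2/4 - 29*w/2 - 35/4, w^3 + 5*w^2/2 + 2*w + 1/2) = w + 1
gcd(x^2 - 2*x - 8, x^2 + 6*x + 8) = x + 2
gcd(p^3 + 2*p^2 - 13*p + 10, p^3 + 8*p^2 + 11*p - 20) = p^2 + 4*p - 5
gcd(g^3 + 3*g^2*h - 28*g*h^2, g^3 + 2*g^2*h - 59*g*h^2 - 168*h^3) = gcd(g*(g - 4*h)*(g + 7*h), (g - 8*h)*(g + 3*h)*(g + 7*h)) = g + 7*h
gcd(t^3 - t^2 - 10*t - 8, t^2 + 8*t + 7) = t + 1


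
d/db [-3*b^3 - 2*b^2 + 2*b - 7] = -9*b^2 - 4*b + 2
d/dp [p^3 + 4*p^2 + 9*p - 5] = 3*p^2 + 8*p + 9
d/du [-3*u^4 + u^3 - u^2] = u*(-12*u^2 + 3*u - 2)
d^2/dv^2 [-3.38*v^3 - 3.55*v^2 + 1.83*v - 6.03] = -20.28*v - 7.1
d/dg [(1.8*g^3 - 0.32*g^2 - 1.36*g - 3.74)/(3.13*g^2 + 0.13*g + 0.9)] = (5.634*g^4 + 0.468*g^3 + 9.0752*g^2 + 22.8364*g - 0.7378)/(9.7969*g^4 + 0.8138*g^3 + 5.6509*g^2 + 0.234*g + 0.81)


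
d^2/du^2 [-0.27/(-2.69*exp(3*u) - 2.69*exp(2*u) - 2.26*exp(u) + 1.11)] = (-(6.5367*exp(2*u) + 2.9052*exp(u) + 0.6102)*(2.69*exp(3*u) + 2.69*exp(2*u) + 2.26*exp(u) - 1.11) + 0.27*(8.07*exp(2*u) + 5.38*exp(u) + 2.26)*(16.14*exp(2*u) + 10.76*exp(u) + 4.52)*exp(u))*exp(u)/(2.69*exp(3*u) + 2.69*exp(2*u) + 2.26*exp(u) - 1.11)^3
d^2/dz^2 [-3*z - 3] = 0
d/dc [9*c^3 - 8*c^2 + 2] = c*(27*c - 16)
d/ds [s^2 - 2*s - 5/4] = 2*s - 2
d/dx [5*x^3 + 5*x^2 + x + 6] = 15*x^2 + 10*x + 1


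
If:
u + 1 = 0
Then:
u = -1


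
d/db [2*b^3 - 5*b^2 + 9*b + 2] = 6*b^2 - 10*b + 9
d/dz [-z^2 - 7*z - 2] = -2*z - 7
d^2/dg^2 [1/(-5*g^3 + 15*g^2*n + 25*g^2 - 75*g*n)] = 2*(g*(3*g - 3*n - 5)*(g^2 - 3*g*n - 5*g + 15*n) - (3*g^2 - 6*g*n - 10*g + 15*n)^2)/(5*g^3*(g^2 - 3*g*n - 5*g + 15*n)^3)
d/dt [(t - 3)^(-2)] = -2/(t - 3)^3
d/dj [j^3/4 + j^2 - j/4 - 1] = 3*j^2/4 + 2*j - 1/4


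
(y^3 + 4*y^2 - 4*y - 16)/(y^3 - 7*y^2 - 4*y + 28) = (y + 4)/(y - 7)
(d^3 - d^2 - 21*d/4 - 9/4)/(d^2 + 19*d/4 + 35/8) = 2*(4*d^3 - 4*d^2 - 21*d - 9)/(8*d^2 + 38*d + 35)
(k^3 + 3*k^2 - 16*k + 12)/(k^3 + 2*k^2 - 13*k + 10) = (k + 6)/(k + 5)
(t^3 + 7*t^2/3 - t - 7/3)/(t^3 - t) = (t + 7/3)/t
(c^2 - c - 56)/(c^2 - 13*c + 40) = (c + 7)/(c - 5)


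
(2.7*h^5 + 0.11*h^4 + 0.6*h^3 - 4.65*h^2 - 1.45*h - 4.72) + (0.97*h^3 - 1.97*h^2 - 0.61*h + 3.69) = 2.7*h^5 + 0.11*h^4 + 1.57*h^3 - 6.62*h^2 - 2.06*h - 1.03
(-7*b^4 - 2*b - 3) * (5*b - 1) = -35*b^5 + 7*b^4 - 10*b^2 - 13*b + 3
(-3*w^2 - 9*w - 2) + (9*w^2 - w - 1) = 6*w^2 - 10*w - 3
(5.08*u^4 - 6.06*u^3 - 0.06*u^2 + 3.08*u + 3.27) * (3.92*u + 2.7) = 19.9136*u^5 - 10.0392*u^4 - 16.5972*u^3 + 11.9116*u^2 + 21.1344*u + 8.829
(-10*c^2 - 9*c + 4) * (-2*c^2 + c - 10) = 20*c^4 + 8*c^3 + 83*c^2 + 94*c - 40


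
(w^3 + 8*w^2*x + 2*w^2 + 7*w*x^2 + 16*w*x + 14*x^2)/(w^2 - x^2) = (-w^2 - 7*w*x - 2*w - 14*x)/(-w + x)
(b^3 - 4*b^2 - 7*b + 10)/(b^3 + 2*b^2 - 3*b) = (b^2 - 3*b - 10)/(b*(b + 3))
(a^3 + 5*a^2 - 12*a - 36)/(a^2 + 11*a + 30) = (a^2 - a - 6)/(a + 5)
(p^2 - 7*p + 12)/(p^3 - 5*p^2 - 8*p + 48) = (p - 3)/(p^2 - p - 12)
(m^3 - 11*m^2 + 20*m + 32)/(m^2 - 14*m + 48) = (m^2 - 3*m - 4)/(m - 6)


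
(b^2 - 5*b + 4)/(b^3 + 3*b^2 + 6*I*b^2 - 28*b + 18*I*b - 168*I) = (b - 1)/(b^2 + b*(7 + 6*I) + 42*I)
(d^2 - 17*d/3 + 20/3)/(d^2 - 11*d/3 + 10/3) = (d - 4)/(d - 2)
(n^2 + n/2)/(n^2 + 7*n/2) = (2*n + 1)/(2*n + 7)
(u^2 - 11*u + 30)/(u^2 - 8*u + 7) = (u^2 - 11*u + 30)/(u^2 - 8*u + 7)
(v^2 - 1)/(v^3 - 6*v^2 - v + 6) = 1/(v - 6)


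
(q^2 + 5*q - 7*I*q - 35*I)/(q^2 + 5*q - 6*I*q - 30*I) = (q - 7*I)/(q - 6*I)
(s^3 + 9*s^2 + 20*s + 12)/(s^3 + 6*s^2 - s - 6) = (s + 2)/(s - 1)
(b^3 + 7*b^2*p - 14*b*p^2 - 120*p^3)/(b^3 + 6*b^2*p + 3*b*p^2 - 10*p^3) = (-b^2 - 2*b*p + 24*p^2)/(-b^2 - b*p + 2*p^2)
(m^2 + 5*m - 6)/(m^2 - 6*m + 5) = (m + 6)/(m - 5)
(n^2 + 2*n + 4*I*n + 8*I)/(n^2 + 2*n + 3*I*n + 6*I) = (n + 4*I)/(n + 3*I)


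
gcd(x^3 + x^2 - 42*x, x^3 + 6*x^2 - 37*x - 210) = x^2 + x - 42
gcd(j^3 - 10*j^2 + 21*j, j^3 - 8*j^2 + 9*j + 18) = j - 3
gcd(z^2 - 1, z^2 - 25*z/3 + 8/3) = 1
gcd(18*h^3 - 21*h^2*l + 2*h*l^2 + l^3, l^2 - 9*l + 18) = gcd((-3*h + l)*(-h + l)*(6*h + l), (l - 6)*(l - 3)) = 1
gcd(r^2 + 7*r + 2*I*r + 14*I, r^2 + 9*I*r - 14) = r + 2*I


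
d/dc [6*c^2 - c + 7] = 12*c - 1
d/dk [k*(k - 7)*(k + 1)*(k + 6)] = 4*k^3 - 86*k - 42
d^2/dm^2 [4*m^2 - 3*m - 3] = 8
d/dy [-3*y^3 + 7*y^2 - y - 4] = -9*y^2 + 14*y - 1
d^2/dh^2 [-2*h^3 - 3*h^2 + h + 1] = -12*h - 6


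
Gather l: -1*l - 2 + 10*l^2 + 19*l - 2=10*l^2 + 18*l - 4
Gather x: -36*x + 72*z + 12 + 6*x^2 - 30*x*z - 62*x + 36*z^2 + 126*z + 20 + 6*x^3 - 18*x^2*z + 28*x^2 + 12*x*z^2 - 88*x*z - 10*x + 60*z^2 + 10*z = 6*x^3 + x^2*(34 - 18*z) + x*(12*z^2 - 118*z - 108) + 96*z^2 + 208*z + 32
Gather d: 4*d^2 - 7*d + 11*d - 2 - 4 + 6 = 4*d^2 + 4*d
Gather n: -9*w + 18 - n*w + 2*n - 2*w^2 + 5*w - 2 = n*(2 - w) - 2*w^2 - 4*w + 16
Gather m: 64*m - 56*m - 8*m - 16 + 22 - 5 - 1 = 0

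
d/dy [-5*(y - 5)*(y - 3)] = 40 - 10*y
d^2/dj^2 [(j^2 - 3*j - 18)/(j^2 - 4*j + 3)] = 2*(j^3 - 63*j^2 + 243*j - 261)/(j^6 - 12*j^5 + 57*j^4 - 136*j^3 + 171*j^2 - 108*j + 27)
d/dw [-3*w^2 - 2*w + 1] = -6*w - 2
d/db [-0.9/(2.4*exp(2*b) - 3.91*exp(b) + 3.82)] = (4.32*exp(b) - 3.519)*exp(b)/(2.4*exp(2*b) - 3.91*exp(b) + 3.82)^2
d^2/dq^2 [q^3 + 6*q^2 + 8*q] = 6*q + 12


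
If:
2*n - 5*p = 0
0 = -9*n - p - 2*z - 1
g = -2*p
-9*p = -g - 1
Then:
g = -2/11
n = 5/22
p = 1/11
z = -69/44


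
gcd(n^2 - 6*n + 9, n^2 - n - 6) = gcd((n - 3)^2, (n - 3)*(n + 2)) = n - 3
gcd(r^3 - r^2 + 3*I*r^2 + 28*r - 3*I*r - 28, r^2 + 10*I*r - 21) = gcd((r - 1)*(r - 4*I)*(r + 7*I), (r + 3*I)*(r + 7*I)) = r + 7*I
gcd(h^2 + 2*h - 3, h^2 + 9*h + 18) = h + 3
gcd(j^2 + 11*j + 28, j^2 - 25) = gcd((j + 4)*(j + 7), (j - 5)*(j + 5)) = 1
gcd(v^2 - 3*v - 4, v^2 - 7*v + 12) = v - 4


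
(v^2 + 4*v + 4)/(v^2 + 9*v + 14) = (v + 2)/(v + 7)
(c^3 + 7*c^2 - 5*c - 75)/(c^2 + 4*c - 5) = (c^2 + 2*c - 15)/(c - 1)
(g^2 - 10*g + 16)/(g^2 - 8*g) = (g - 2)/g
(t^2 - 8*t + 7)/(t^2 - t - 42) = (t - 1)/(t + 6)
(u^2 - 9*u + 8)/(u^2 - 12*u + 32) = (u - 1)/(u - 4)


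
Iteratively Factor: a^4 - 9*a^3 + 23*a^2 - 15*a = (a)*(a^3 - 9*a^2 + 23*a - 15) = a*(a - 5)*(a^2 - 4*a + 3) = a*(a - 5)*(a - 3)*(a - 1)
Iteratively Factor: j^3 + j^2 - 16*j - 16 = (j + 1)*(j^2 - 16) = (j + 1)*(j + 4)*(j - 4)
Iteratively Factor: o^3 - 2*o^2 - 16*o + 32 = (o - 2)*(o^2 - 16) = (o - 4)*(o - 2)*(o + 4)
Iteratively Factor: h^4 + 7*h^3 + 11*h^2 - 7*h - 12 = (h - 1)*(h^3 + 8*h^2 + 19*h + 12) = (h - 1)*(h + 3)*(h^2 + 5*h + 4) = (h - 1)*(h + 3)*(h + 4)*(h + 1)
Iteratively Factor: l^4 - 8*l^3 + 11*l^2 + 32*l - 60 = (l + 2)*(l^3 - 10*l^2 + 31*l - 30) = (l - 3)*(l + 2)*(l^2 - 7*l + 10) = (l - 5)*(l - 3)*(l + 2)*(l - 2)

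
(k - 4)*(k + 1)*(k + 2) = k^3 - k^2 - 10*k - 8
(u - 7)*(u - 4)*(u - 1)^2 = u^4 - 13*u^3 + 51*u^2 - 67*u + 28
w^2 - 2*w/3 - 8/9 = (w - 4/3)*(w + 2/3)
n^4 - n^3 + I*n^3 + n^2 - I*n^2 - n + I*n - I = (n - 1)*(n - I)*(n + I)^2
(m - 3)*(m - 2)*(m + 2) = m^3 - 3*m^2 - 4*m + 12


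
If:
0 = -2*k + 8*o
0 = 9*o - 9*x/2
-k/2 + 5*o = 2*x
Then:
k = 0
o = 0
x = 0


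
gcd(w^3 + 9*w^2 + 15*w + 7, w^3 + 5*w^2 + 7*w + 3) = w^2 + 2*w + 1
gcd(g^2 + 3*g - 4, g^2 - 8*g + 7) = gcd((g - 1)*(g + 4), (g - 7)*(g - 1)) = g - 1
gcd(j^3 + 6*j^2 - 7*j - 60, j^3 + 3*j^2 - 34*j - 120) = j^2 + 9*j + 20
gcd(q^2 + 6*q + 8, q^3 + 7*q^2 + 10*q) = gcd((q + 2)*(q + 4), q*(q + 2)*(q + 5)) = q + 2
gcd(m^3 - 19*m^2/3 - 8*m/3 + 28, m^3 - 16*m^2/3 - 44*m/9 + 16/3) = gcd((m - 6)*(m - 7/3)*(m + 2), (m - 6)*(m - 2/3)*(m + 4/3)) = m - 6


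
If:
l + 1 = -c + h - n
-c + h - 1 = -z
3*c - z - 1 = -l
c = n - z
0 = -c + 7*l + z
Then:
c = 13/50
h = 71/50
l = 3/50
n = 1/10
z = -4/25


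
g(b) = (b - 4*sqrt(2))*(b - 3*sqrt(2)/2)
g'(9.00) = 10.22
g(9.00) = 23.00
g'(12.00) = 16.22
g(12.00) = 62.66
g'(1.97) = -3.84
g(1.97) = 0.56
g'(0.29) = -7.20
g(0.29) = 9.83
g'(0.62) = -6.54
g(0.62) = 7.56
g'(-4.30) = -16.38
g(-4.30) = 63.94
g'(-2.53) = -12.84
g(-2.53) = 38.08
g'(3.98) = 0.18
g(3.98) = -3.12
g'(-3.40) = -14.58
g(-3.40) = 50.01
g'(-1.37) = -10.52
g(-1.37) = 24.53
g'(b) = 2*b - 11*sqrt(2)/2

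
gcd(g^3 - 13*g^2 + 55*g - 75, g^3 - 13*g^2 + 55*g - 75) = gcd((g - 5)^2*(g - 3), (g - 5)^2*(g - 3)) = g^3 - 13*g^2 + 55*g - 75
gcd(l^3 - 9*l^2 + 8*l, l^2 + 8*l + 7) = 1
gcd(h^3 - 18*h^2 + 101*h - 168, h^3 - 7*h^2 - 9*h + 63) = h^2 - 10*h + 21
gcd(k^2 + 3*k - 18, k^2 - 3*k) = k - 3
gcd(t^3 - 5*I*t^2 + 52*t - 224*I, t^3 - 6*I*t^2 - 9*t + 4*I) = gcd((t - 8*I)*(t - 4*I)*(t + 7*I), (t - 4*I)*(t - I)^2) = t - 4*I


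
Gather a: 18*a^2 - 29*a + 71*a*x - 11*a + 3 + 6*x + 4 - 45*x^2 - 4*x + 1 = 18*a^2 + a*(71*x - 40) - 45*x^2 + 2*x + 8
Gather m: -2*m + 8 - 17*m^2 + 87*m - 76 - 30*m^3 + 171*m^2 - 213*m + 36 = -30*m^3 + 154*m^2 - 128*m - 32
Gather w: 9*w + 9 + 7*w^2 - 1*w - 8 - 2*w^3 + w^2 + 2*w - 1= -2*w^3 + 8*w^2 + 10*w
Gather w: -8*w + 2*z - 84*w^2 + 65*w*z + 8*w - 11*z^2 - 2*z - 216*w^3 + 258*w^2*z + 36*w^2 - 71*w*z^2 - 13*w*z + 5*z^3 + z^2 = -216*w^3 + w^2*(258*z - 48) + w*(-71*z^2 + 52*z) + 5*z^3 - 10*z^2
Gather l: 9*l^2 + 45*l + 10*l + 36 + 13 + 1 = 9*l^2 + 55*l + 50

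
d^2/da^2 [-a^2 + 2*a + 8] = -2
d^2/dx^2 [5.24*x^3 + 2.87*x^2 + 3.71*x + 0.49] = 31.44*x + 5.74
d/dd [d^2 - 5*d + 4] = 2*d - 5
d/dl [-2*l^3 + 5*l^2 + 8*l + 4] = -6*l^2 + 10*l + 8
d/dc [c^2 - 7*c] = 2*c - 7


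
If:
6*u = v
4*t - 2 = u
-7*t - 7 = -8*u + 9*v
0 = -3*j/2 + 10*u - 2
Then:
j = -1604/573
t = 85/191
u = -42/191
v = -252/191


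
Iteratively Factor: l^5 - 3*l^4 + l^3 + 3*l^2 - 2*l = (l + 1)*(l^4 - 4*l^3 + 5*l^2 - 2*l) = l*(l + 1)*(l^3 - 4*l^2 + 5*l - 2) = l*(l - 1)*(l + 1)*(l^2 - 3*l + 2) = l*(l - 1)^2*(l + 1)*(l - 2)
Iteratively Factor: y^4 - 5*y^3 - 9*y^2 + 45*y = (y)*(y^3 - 5*y^2 - 9*y + 45) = y*(y + 3)*(y^2 - 8*y + 15) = y*(y - 5)*(y + 3)*(y - 3)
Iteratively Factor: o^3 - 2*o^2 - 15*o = (o - 5)*(o^2 + 3*o) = o*(o - 5)*(o + 3)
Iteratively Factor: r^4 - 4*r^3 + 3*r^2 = (r)*(r^3 - 4*r^2 + 3*r) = r*(r - 1)*(r^2 - 3*r) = r^2*(r - 1)*(r - 3)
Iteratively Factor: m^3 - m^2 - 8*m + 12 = (m - 2)*(m^2 + m - 6) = (m - 2)*(m + 3)*(m - 2)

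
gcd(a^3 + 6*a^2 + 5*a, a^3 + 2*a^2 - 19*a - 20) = a^2 + 6*a + 5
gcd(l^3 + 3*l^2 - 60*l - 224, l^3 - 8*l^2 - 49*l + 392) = l^2 - l - 56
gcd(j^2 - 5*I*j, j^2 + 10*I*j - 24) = 1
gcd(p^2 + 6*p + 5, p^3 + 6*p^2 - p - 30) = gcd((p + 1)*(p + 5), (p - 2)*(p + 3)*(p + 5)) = p + 5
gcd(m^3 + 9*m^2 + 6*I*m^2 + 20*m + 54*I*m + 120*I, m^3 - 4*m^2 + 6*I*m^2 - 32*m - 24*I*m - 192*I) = m^2 + m*(4 + 6*I) + 24*I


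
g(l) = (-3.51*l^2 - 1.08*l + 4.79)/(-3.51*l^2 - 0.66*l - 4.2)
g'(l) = (-7.02*l - 1.08)/(-3.51*l^2 - 0.66*l - 4.2) + (7.02*l + 0.66)*(-3.51*l^2 - 1.08*l + 4.79)/(-3.51*l^2 - 0.66*l - 4.2)^2 = (-1.4742*l^2 + 63.1098*l + 7.6974)/(12.3201*l^4 + 4.6332*l^3 + 29.9196*l^2 + 5.544*l + 17.64)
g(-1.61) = 0.21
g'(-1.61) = -0.65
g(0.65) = -0.43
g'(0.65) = 1.29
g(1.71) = 0.47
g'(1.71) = 0.46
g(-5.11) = 0.88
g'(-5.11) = -0.04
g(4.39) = 0.90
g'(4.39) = 0.05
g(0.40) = -0.76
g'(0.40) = 1.29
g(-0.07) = -1.16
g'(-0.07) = 0.19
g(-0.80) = -0.58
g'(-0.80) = -1.25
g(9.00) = 0.98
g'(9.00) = 0.01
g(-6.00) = 0.91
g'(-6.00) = -0.03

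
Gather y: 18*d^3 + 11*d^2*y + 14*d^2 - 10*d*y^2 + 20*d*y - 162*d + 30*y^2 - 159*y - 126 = 18*d^3 + 14*d^2 - 162*d + y^2*(30 - 10*d) + y*(11*d^2 + 20*d - 159) - 126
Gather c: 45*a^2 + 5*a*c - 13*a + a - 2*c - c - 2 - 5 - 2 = 45*a^2 - 12*a + c*(5*a - 3) - 9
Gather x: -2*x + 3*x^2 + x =3*x^2 - x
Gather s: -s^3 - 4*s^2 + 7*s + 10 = -s^3 - 4*s^2 + 7*s + 10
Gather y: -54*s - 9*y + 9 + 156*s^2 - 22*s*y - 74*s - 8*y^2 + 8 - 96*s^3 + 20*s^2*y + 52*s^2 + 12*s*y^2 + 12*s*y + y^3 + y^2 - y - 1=-96*s^3 + 208*s^2 - 128*s + y^3 + y^2*(12*s - 7) + y*(20*s^2 - 10*s - 10) + 16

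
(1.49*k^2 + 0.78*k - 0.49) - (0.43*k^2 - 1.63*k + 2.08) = 1.06*k^2 + 2.41*k - 2.57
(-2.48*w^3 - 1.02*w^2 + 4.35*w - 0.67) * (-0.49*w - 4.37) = 1.2152*w^4 + 11.3374*w^3 + 2.3259*w^2 - 18.6812*w + 2.9279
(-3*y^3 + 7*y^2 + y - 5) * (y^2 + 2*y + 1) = -3*y^5 + y^4 + 12*y^3 + 4*y^2 - 9*y - 5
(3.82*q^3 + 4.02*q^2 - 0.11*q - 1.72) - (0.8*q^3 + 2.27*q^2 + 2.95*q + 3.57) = 3.02*q^3 + 1.75*q^2 - 3.06*q - 5.29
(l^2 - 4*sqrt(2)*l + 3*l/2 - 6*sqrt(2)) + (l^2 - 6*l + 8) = 2*l^2 - 4*sqrt(2)*l - 9*l/2 - 6*sqrt(2) + 8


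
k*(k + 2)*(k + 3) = k^3 + 5*k^2 + 6*k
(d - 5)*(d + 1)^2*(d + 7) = d^4 + 4*d^3 - 30*d^2 - 68*d - 35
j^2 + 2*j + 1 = (j + 1)^2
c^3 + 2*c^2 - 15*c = c*(c - 3)*(c + 5)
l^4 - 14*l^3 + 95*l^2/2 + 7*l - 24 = (l - 8)*(l - 6)*(l - sqrt(2)/2)*(l + sqrt(2)/2)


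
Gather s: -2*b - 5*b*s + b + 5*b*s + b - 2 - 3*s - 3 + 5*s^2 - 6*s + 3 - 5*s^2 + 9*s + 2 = 0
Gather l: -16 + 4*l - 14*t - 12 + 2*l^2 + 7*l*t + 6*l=2*l^2 + l*(7*t + 10) - 14*t - 28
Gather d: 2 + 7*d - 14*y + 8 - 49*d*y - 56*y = d*(7 - 49*y) - 70*y + 10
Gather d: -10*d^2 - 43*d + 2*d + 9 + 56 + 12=-10*d^2 - 41*d + 77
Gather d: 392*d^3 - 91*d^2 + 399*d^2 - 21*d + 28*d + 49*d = 392*d^3 + 308*d^2 + 56*d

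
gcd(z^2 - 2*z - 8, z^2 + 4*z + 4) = z + 2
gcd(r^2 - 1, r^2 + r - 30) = 1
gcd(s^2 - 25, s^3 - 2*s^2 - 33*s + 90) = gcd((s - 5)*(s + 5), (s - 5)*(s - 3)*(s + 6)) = s - 5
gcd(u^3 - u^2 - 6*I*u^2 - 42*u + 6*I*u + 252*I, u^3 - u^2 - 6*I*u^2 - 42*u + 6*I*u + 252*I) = u^3 + u^2*(-1 - 6*I) + u*(-42 + 6*I) + 252*I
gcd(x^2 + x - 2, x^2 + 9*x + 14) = x + 2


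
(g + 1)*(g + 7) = g^2 + 8*g + 7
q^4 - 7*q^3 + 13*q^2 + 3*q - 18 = (q - 3)^2*(q - 2)*(q + 1)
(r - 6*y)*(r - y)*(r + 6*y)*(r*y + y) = r^4*y - r^3*y^2 + r^3*y - 36*r^2*y^3 - r^2*y^2 + 36*r*y^4 - 36*r*y^3 + 36*y^4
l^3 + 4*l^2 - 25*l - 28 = (l - 4)*(l + 1)*(l + 7)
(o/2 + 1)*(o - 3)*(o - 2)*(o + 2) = o^4/2 - o^3/2 - 5*o^2 + 2*o + 12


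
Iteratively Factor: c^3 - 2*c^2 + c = (c)*(c^2 - 2*c + 1) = c*(c - 1)*(c - 1)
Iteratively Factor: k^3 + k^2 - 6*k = (k - 2)*(k^2 + 3*k) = k*(k - 2)*(k + 3)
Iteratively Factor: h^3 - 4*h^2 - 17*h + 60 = (h + 4)*(h^2 - 8*h + 15) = (h - 3)*(h + 4)*(h - 5)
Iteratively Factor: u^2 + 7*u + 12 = (u + 3)*(u + 4)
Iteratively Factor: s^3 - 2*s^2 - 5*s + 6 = (s - 1)*(s^2 - s - 6) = (s - 3)*(s - 1)*(s + 2)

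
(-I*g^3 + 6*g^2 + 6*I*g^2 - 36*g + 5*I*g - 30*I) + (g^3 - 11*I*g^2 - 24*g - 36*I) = g^3 - I*g^3 + 6*g^2 - 5*I*g^2 - 60*g + 5*I*g - 66*I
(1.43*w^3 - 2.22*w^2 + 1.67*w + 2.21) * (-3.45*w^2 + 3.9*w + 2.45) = -4.9335*w^5 + 13.236*w^4 - 10.916*w^3 - 6.5505*w^2 + 12.7105*w + 5.4145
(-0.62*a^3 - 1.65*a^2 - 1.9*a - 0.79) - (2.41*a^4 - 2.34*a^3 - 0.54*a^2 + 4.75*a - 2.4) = -2.41*a^4 + 1.72*a^3 - 1.11*a^2 - 6.65*a + 1.61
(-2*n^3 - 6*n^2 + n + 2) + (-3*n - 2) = -2*n^3 - 6*n^2 - 2*n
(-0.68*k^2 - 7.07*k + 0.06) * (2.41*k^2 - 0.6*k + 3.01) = -1.6388*k^4 - 16.6307*k^3 + 2.3398*k^2 - 21.3167*k + 0.1806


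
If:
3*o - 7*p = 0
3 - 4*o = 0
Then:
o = 3/4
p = 9/28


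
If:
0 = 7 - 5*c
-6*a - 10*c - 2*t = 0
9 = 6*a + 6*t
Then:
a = -17/4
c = 7/5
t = 23/4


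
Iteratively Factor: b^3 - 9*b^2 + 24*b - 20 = (b - 2)*(b^2 - 7*b + 10) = (b - 2)^2*(b - 5)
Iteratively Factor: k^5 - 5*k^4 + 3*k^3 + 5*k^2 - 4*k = (k - 1)*(k^4 - 4*k^3 - k^2 + 4*k) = (k - 4)*(k - 1)*(k^3 - k) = k*(k - 4)*(k - 1)*(k^2 - 1) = k*(k - 4)*(k - 1)^2*(k + 1)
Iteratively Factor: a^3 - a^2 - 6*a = (a - 3)*(a^2 + 2*a) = (a - 3)*(a + 2)*(a)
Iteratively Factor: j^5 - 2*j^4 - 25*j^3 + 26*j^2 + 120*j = (j + 2)*(j^4 - 4*j^3 - 17*j^2 + 60*j) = (j - 3)*(j + 2)*(j^3 - j^2 - 20*j) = (j - 5)*(j - 3)*(j + 2)*(j^2 + 4*j) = (j - 5)*(j - 3)*(j + 2)*(j + 4)*(j)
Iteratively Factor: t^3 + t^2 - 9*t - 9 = (t + 3)*(t^2 - 2*t - 3) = (t - 3)*(t + 3)*(t + 1)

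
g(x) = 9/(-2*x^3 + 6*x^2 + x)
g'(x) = 9*(6*x^2 - 12*x - 1)/(-2*x^3 + 6*x^2 + x)^2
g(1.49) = 1.10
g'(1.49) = -0.75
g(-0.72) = 2.87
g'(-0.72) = 9.83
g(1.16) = 1.47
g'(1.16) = -1.65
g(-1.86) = 0.28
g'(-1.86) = 0.38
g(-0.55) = 5.63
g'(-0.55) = 26.14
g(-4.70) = 0.03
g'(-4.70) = 0.02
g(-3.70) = 0.05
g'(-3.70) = 0.03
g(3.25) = -4.43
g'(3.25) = 50.99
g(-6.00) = 0.01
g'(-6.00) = 0.01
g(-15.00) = 0.00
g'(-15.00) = 0.00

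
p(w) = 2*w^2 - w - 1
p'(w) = 4*w - 1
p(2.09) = 5.65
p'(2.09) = 7.36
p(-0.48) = -0.06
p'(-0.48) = -2.92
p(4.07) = 28.06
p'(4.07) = 15.28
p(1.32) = 1.16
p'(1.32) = 4.28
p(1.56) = 2.31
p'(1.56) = 5.24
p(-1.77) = 7.04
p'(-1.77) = -8.08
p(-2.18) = 10.68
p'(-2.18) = -9.72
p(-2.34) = 12.29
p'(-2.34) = -10.36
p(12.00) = 275.00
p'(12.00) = 47.00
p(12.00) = 275.00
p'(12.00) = 47.00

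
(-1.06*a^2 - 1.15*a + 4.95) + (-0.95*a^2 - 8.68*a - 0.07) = -2.01*a^2 - 9.83*a + 4.88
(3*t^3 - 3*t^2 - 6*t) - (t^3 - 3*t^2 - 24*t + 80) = 2*t^3 + 18*t - 80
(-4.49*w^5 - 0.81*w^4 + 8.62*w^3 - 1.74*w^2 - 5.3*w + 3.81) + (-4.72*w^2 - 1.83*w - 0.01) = -4.49*w^5 - 0.81*w^4 + 8.62*w^3 - 6.46*w^2 - 7.13*w + 3.8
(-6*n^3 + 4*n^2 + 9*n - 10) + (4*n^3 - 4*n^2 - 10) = -2*n^3 + 9*n - 20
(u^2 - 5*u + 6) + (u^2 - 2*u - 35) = 2*u^2 - 7*u - 29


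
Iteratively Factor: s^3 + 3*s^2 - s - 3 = (s - 1)*(s^2 + 4*s + 3) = (s - 1)*(s + 3)*(s + 1)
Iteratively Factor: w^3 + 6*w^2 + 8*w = (w + 4)*(w^2 + 2*w) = (w + 2)*(w + 4)*(w)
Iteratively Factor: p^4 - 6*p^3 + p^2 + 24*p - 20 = (p - 2)*(p^3 - 4*p^2 - 7*p + 10) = (p - 2)*(p + 2)*(p^2 - 6*p + 5) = (p - 2)*(p - 1)*(p + 2)*(p - 5)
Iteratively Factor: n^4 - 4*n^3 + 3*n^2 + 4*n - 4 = (n + 1)*(n^3 - 5*n^2 + 8*n - 4) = (n - 1)*(n + 1)*(n^2 - 4*n + 4) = (n - 2)*(n - 1)*(n + 1)*(n - 2)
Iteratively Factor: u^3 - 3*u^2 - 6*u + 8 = (u - 4)*(u^2 + u - 2) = (u - 4)*(u + 2)*(u - 1)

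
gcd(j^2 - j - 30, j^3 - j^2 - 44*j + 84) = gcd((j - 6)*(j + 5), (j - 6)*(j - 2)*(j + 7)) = j - 6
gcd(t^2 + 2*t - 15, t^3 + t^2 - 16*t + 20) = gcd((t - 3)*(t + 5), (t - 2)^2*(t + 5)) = t + 5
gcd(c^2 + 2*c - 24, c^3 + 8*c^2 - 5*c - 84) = 1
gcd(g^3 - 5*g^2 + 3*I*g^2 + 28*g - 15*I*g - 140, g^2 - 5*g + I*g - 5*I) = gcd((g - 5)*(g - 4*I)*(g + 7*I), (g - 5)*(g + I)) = g - 5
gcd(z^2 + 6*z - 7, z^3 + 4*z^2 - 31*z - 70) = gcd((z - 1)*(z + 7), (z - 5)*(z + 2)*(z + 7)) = z + 7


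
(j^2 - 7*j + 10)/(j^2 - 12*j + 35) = (j - 2)/(j - 7)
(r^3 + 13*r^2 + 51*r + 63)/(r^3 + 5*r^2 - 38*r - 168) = (r^2 + 6*r + 9)/(r^2 - 2*r - 24)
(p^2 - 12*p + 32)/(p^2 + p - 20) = (p - 8)/(p + 5)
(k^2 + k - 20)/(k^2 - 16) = (k + 5)/(k + 4)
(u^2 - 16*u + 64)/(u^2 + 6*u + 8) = (u^2 - 16*u + 64)/(u^2 + 6*u + 8)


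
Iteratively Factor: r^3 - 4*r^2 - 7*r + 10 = (r - 1)*(r^2 - 3*r - 10) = (r - 1)*(r + 2)*(r - 5)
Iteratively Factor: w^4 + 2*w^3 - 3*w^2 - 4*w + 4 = (w + 2)*(w^3 - 3*w + 2) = (w - 1)*(w + 2)*(w^2 + w - 2) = (w - 1)*(w + 2)^2*(w - 1)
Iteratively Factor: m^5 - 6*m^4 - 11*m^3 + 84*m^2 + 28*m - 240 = (m - 4)*(m^4 - 2*m^3 - 19*m^2 + 8*m + 60) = (m - 4)*(m + 3)*(m^3 - 5*m^2 - 4*m + 20) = (m - 5)*(m - 4)*(m + 3)*(m^2 - 4) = (m - 5)*(m - 4)*(m + 2)*(m + 3)*(m - 2)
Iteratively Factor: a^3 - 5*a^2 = (a - 5)*(a^2) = a*(a - 5)*(a)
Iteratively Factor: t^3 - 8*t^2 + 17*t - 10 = (t - 5)*(t^2 - 3*t + 2) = (t - 5)*(t - 2)*(t - 1)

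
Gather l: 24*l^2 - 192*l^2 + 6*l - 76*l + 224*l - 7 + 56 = -168*l^2 + 154*l + 49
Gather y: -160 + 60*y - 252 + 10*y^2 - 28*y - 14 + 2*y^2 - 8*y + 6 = 12*y^2 + 24*y - 420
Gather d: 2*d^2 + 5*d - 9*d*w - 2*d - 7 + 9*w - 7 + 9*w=2*d^2 + d*(3 - 9*w) + 18*w - 14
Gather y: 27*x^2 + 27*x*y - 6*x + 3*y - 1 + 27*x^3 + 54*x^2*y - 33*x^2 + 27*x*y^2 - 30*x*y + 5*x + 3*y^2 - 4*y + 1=27*x^3 - 6*x^2 - x + y^2*(27*x + 3) + y*(54*x^2 - 3*x - 1)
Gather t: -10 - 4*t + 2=-4*t - 8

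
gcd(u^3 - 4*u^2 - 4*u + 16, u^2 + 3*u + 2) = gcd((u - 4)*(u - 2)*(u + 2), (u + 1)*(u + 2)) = u + 2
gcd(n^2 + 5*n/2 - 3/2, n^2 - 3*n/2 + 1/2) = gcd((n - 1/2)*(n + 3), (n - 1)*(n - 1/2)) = n - 1/2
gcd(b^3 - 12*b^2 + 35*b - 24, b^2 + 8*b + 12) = 1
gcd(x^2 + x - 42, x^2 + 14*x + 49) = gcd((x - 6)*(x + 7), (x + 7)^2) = x + 7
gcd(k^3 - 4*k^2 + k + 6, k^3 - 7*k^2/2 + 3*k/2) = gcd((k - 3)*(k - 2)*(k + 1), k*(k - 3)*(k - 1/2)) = k - 3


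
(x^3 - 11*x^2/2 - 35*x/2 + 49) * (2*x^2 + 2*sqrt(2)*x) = 2*x^5 - 11*x^4 + 2*sqrt(2)*x^4 - 35*x^3 - 11*sqrt(2)*x^3 - 35*sqrt(2)*x^2 + 98*x^2 + 98*sqrt(2)*x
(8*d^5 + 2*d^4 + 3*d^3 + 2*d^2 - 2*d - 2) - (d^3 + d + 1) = 8*d^5 + 2*d^4 + 2*d^3 + 2*d^2 - 3*d - 3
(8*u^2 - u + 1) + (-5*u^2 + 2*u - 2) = 3*u^2 + u - 1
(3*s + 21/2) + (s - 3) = 4*s + 15/2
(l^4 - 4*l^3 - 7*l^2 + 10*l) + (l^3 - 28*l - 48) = l^4 - 3*l^3 - 7*l^2 - 18*l - 48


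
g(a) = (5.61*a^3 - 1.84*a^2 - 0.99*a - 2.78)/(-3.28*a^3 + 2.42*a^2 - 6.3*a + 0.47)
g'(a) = (9.84*a^2 - 4.84*a + 6.3)*(5.61*a^3 - 1.84*a^2 - 0.99*a - 2.78)/(-3.28*a^3 + 2.42*a^2 - 6.3*a + 0.47)^2 + (16.83*a^2 - 3.68*a - 0.99)/(-3.28*a^3 + 2.42*a^2 - 6.3*a + 0.47)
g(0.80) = 0.40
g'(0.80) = -2.20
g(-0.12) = -2.13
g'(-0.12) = -12.05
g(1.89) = -1.07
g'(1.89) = -0.71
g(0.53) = 1.12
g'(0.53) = -3.37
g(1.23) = -0.38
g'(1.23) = -1.46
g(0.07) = -71.89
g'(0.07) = -10902.29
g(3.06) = -1.53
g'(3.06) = -0.19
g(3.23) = -1.56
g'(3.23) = -0.16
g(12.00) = -1.75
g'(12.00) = 0.00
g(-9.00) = -1.60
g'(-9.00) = 0.02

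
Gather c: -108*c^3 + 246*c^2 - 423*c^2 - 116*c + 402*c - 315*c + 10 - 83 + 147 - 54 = -108*c^3 - 177*c^2 - 29*c + 20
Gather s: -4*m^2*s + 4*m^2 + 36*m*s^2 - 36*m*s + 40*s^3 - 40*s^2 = 4*m^2 + 40*s^3 + s^2*(36*m - 40) + s*(-4*m^2 - 36*m)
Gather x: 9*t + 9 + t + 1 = 10*t + 10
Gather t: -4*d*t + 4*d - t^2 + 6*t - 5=4*d - t^2 + t*(6 - 4*d) - 5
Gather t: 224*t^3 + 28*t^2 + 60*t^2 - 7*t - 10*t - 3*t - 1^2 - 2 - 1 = 224*t^3 + 88*t^2 - 20*t - 4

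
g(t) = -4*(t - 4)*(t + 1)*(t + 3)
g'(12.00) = -1676.00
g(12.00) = -6240.00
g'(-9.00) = -920.00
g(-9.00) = 2496.00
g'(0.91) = 42.06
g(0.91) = 92.31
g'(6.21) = -410.77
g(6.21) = -587.01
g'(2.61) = -29.75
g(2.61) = 112.60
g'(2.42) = -18.28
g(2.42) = 117.15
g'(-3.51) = -95.84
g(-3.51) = 38.45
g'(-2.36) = -14.84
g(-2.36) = -22.14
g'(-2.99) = -55.28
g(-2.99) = -0.56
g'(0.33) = 50.69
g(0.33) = 65.02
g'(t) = -4*(t - 4)*(t + 1) - 4*(t - 4)*(t + 3) - 4*(t + 1)*(t + 3)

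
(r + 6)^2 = r^2 + 12*r + 36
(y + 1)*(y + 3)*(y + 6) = y^3 + 10*y^2 + 27*y + 18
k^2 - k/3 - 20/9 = (k - 5/3)*(k + 4/3)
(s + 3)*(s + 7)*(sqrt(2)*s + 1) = sqrt(2)*s^3 + s^2 + 10*sqrt(2)*s^2 + 10*s + 21*sqrt(2)*s + 21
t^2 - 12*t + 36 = (t - 6)^2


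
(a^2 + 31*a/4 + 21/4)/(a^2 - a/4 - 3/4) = (a + 7)/(a - 1)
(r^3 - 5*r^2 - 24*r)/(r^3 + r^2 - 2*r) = (r^2 - 5*r - 24)/(r^2 + r - 2)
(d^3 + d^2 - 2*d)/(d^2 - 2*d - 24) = d*(-d^2 - d + 2)/(-d^2 + 2*d + 24)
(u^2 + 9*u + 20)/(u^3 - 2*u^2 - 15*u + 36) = (u + 5)/(u^2 - 6*u + 9)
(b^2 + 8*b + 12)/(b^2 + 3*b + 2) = (b + 6)/(b + 1)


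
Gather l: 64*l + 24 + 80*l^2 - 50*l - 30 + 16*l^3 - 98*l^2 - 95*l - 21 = 16*l^3 - 18*l^2 - 81*l - 27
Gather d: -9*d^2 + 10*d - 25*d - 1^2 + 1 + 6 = -9*d^2 - 15*d + 6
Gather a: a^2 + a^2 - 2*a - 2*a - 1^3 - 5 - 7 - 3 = 2*a^2 - 4*a - 16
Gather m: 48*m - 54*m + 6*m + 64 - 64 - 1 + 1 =0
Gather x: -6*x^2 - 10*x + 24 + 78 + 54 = -6*x^2 - 10*x + 156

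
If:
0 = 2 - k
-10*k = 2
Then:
No Solution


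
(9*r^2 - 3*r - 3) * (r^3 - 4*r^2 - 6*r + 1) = 9*r^5 - 39*r^4 - 45*r^3 + 39*r^2 + 15*r - 3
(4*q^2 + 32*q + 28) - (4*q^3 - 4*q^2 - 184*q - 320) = -4*q^3 + 8*q^2 + 216*q + 348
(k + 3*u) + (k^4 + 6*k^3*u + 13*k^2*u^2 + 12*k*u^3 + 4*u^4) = k^4 + 6*k^3*u + 13*k^2*u^2 + 12*k*u^3 + k + 4*u^4 + 3*u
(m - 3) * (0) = 0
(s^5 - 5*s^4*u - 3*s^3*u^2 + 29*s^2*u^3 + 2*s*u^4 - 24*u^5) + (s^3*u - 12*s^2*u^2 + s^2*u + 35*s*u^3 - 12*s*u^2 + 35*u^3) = s^5 - 5*s^4*u - 3*s^3*u^2 + s^3*u + 29*s^2*u^3 - 12*s^2*u^2 + s^2*u + 2*s*u^4 + 35*s*u^3 - 12*s*u^2 - 24*u^5 + 35*u^3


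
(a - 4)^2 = a^2 - 8*a + 16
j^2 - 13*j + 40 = (j - 8)*(j - 5)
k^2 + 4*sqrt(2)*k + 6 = (k + sqrt(2))*(k + 3*sqrt(2))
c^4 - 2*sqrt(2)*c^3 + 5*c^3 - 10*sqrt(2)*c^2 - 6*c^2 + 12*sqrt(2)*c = c*(c - 1)*(c + 6)*(c - 2*sqrt(2))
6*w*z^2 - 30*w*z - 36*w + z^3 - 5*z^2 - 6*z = (6*w + z)*(z - 6)*(z + 1)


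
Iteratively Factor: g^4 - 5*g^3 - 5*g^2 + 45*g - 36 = (g + 3)*(g^3 - 8*g^2 + 19*g - 12) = (g - 4)*(g + 3)*(g^2 - 4*g + 3) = (g - 4)*(g - 3)*(g + 3)*(g - 1)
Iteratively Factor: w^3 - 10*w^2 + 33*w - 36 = (w - 4)*(w^2 - 6*w + 9) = (w - 4)*(w - 3)*(w - 3)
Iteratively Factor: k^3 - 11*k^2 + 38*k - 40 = (k - 5)*(k^2 - 6*k + 8) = (k - 5)*(k - 2)*(k - 4)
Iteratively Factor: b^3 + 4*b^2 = (b)*(b^2 + 4*b) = b^2*(b + 4)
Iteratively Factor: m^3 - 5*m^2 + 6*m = (m - 3)*(m^2 - 2*m) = (m - 3)*(m - 2)*(m)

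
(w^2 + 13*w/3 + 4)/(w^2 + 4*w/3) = (w + 3)/w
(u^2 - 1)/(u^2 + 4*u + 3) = (u - 1)/(u + 3)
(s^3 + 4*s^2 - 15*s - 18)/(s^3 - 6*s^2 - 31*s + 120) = (s^2 + 7*s + 6)/(s^2 - 3*s - 40)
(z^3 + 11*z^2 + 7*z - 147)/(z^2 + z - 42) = (z^2 + 4*z - 21)/(z - 6)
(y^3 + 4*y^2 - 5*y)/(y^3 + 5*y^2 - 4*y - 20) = y*(y - 1)/(y^2 - 4)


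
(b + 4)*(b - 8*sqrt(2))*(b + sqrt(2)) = b^3 - 7*sqrt(2)*b^2 + 4*b^2 - 28*sqrt(2)*b - 16*b - 64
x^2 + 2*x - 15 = (x - 3)*(x + 5)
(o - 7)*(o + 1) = o^2 - 6*o - 7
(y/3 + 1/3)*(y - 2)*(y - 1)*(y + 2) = y^4/3 - 5*y^2/3 + 4/3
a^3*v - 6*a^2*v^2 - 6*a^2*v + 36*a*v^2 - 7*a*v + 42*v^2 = (a - 7)*(a - 6*v)*(a*v + v)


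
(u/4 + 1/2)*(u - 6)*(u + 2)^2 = u^4/4 - 6*u^2 - 16*u - 12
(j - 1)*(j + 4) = j^2 + 3*j - 4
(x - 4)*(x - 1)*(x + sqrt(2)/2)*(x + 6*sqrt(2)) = x^4 - 5*x^3 + 13*sqrt(2)*x^3/2 - 65*sqrt(2)*x^2/2 + 10*x^2 - 30*x + 26*sqrt(2)*x + 24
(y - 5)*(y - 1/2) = y^2 - 11*y/2 + 5/2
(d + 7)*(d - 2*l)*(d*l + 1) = d^3*l - 2*d^2*l^2 + 7*d^2*l + d^2 - 14*d*l^2 - 2*d*l + 7*d - 14*l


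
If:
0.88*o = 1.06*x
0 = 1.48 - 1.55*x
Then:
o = 1.15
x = 0.95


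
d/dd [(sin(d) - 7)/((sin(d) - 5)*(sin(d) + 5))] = (14*sin(d) + cos(d)^2 - 26)*cos(d)/((sin(d) - 5)^2*(sin(d) + 5)^2)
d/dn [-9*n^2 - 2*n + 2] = -18*n - 2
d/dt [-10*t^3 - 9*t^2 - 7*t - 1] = -30*t^2 - 18*t - 7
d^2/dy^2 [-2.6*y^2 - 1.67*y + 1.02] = -5.20000000000000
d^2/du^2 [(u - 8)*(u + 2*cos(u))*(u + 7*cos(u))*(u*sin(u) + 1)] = -u^4*sin(u) - 18*u^3*sin(2*u) + 8*sqrt(2)*u^3*sin(u + pi/4) + 17*u^2*sin(u)/2 + 144*u^2*sin(2*u) - 63*u^2*sin(3*u)/2 - 57*u^2*cos(u) + 54*u^2*cos(2*u) - 56*u*sin(u) + 27*u*sin(2*u) + 252*u*sin(3*u) + 86*u*cos(u) - 316*u*cos(2*u) + 42*u*cos(3*u) + 6*u + 151*sin(u) - 100*sin(2*u) + 7*sin(3*u) - 38*cos(u) + 224*cos(2*u) - 168*cos(3*u) - 16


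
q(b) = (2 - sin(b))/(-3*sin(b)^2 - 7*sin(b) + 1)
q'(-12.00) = 1.20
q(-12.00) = -0.40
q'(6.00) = 1.22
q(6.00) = 0.84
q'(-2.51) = -0.24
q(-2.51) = 0.63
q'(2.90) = -21.27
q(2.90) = -2.08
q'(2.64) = -1.69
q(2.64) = -0.50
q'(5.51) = 0.12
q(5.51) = 0.61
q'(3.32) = -2.30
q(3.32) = 1.01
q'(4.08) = -0.04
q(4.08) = 0.60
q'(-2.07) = -0.00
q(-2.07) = 0.60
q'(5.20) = 0.00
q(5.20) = 0.60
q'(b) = (2 - sin(b))*(6*sin(b)*cos(b) + 7*cos(b))/(-3*sin(b)^2 - 7*sin(b) + 1)^2 - cos(b)/(-3*sin(b)^2 - 7*sin(b) + 1) = (-3*sin(b)^2 + 12*sin(b) + 13)*cos(b)/(3*sin(b)^2 + 7*sin(b) - 1)^2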